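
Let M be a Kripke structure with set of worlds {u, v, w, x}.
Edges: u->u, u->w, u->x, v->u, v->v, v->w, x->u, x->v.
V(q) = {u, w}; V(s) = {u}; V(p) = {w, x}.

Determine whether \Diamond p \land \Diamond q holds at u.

At u: \Diamond p is true, \Diamond q is true, so \Diamond p \land \Diamond q is true.
  At u: \Diamond p requires p at some successor in {u, w, x}.
    p holds at w, so \Diamond p is true at u.
  At u: \Diamond q requires q at some successor in {u, w, x}.
    q holds at u, so \Diamond q is true at u.

Yes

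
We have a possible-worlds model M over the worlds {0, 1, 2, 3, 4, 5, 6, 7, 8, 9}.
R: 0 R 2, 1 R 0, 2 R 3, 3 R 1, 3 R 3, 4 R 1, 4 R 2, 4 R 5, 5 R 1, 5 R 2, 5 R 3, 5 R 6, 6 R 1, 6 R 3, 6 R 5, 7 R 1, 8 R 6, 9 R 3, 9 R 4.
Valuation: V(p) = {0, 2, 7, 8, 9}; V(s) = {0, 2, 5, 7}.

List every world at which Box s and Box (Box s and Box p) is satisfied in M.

1

Let φ = Box s and Box (Box s and Box p). Evaluate φ at each world:
  0 (successors {2}): φ is false.
  1 (successors {0}): φ is true.
  2 (successors {3}): φ is false.
  3 (successors {1, 3}): φ is false.
  4 (successors {1, 2, 5}): φ is false.
  5 (successors {1, 2, 3, 6}): φ is false.
  6 (successors {1, 3, 5}): φ is false.
  7 (successors {1}): φ is false.
  8 (successors {6}): φ is false.
  9 (successors {3, 4}): φ is false.
For instance, at 9:
  At 9: Box s is false, Box (Box s and Box p) is false, so Box s and Box (Box s and Box p) is false.
    At 9: Box s requires s at every successor {3, 4}.
      s fails at 3, so Box s is false at 9.
    At 9: Box (Box s and Box p) requires Box s and Box p at every successor {3, 4}.
      Box s and Box p fails at 3, so Box (Box s and Box p) is false at 9.
Satisfying worlds: {1}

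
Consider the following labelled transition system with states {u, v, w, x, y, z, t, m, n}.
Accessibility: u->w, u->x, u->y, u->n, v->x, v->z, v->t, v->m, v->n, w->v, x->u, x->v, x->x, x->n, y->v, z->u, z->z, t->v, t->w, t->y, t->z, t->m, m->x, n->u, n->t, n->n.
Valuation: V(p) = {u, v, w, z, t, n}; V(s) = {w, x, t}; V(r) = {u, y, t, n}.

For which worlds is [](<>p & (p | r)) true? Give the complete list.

w, y, z, n

Recall that []ψ holds at a world iff ψ holds at every accessible world, and <>ψ holds iff ψ holds at some accessible world.
Let φ = [](<>p & (p | r)). Evaluate φ at each world:
  u (successors {w, x, y, n}): φ is false.
  v (successors {x, z, t, m, n}): φ is false.
  w (successors {v}): φ is true.
  x (successors {u, v, x, n}): φ is false.
  y (successors {v}): φ is true.
  z (successors {u, z}): φ is true.
  t (successors {v, w, y, z, m}): φ is false.
  m (successors {x}): φ is false.
  n (successors {u, t, n}): φ is true.
For instance, at u:
  At u: [](<>p & (p | r)) requires <>p & (p | r) at every successor {w, x, y, n}.
    <>p & (p | r) fails at x, so [](<>p & (p | r)) is false at u.
      At x: <>p is true, p | r is false, so <>p & (p | r) is false.
Satisfying worlds: {w, y, z, n}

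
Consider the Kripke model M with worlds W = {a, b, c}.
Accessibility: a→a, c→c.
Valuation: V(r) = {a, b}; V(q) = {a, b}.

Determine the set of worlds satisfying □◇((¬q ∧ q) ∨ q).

Let φ = □◇((¬q ∧ q) ∨ q). Evaluate φ at each world:
  a (successors {a}): φ is true.
  b (successors ∅): φ is true.
  c (successors {c}): φ is false.
For instance, at c:
  At c: □◇((¬q ∧ q) ∨ q) requires ◇((¬q ∧ q) ∨ q) at every successor {c}.
    ◇((¬q ∧ q) ∨ q) fails at c, so □◇((¬q ∧ q) ∨ q) is false at c.
      At c: ◇((¬q ∧ q) ∨ q) requires (¬q ∧ q) ∨ q at some successor in {c}.
        At c: (¬q ∧ q) ∨ q is false.
      So ◇((¬q ∧ q) ∨ q) is false at c.
Satisfying worlds: {a, b}

a, b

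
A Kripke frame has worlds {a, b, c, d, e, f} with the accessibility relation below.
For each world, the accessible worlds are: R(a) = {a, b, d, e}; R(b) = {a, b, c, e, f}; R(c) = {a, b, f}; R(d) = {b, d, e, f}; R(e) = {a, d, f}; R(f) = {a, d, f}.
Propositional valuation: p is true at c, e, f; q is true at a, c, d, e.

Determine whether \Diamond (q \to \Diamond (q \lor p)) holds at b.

At b: \Diamond (q \to \Diamond (q \lor p)) requires q \to \Diamond (q \lor p) at some successor in {a, b, c, e, f}.
  q \to \Diamond (q \lor p) holds at a, so \Diamond (q \to \Diamond (q \lor p)) is true at b.
    At a: q is true, \Diamond (q \lor p) is true, so q \to \Diamond (q \lor p) is true.
      At a: \Diamond (q \lor p) requires q \lor p at some successor in {a, b, d, e}.
        q \lor p holds at a, so \Diamond (q \lor p) is true at a.

Yes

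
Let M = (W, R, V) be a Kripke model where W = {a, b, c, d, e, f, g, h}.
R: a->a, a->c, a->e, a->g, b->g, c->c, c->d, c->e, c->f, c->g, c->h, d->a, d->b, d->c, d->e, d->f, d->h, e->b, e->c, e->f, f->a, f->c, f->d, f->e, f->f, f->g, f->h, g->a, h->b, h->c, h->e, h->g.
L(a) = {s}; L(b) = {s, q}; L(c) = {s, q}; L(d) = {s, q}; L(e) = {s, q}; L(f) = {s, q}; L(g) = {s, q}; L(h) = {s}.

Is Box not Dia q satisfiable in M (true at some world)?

Yes

Recall that Box ψ holds at a world iff ψ holds at every accessible world, and Dia ψ holds iff ψ holds at some accessible world.
Let φ = Box not Dia q. Evaluate φ at each world:
  a (successors {a, c, e, g}): φ is false.
  b (successors {g}): φ is true.
  c (successors {c, d, e, f, g, h}): φ is false.
  d (successors {a, b, c, e, f, h}): φ is false.
  e (successors {b, c, f}): φ is false.
  f (successors {a, c, d, e, f, g, h}): φ is false.
  g (successors {a}): φ is false.
  h (successors {b, c, e, g}): φ is false.
Detail at b (witness):
  At b: Box not Dia q requires not Dia q at every successor {g}.
      At g: Dia q is false, so not Dia q is true.
  So Box not Dia q is true at b.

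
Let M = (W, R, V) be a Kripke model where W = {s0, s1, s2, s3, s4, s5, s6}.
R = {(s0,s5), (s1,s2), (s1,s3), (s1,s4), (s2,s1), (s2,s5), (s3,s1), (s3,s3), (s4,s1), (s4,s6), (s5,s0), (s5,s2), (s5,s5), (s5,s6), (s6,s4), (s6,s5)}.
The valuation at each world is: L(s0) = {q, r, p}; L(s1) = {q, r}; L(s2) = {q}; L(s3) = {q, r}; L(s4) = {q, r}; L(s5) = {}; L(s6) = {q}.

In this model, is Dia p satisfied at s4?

At s4: Dia p requires p at some successor in {s1, s6}.
  At s1: p is false.
  At s6: p is false.
So Dia p is false at s4.

No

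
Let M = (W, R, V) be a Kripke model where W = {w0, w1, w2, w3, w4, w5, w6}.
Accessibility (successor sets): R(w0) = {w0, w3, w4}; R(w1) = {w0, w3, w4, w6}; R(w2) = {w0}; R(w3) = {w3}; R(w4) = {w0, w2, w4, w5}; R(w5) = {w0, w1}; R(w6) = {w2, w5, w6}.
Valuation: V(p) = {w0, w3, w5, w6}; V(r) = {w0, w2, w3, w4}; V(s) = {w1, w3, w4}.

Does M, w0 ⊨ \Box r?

Yes

At w0: \Box r requires r at every successor {w0, w3, w4}.
  At w0: r is true.
  At w3: r is true.
  At w4: r is true.
So \Box r is true at w0.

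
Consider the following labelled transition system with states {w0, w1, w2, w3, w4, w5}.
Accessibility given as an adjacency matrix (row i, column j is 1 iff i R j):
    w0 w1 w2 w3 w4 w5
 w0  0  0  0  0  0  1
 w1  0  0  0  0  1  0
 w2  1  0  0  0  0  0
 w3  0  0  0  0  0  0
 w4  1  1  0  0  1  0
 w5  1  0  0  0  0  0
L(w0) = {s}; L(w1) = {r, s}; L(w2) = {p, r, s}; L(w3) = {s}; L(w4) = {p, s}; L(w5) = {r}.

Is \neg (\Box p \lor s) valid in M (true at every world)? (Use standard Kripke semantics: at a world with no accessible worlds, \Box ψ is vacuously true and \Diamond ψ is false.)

Let φ = \neg (\Box p \lor s). Evaluate φ at each world:
  w0 (successors {w5}): φ is false.
  w1 (successors {w4}): φ is false.
  w2 (successors {w0}): φ is false.
  w3 (successors ∅): φ is false.
  w4 (successors {w0, w1, w4}): φ is false.
  w5 (successors {w0}): φ is true.
Detail at w0 (counterexample):
  At w0: \Box p \lor s is true, so \neg (\Box p \lor s) is false.
    At w0: \Box p is false, s is true, so \Box p \lor s is true.
      At w0: \Box p requires p at every successor {w5}.
        p fails at w5, so \Box p is false at w0.

No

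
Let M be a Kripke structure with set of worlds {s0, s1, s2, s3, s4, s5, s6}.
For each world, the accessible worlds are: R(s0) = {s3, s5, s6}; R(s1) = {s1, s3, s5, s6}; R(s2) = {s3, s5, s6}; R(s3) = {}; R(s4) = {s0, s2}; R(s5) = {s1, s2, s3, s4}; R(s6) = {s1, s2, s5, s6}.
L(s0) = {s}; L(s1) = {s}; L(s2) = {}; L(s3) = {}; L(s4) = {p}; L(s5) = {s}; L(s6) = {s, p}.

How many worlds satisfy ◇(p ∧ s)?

Let φ = ◇(p ∧ s). Evaluate φ at each world:
  s0 (successors {s3, s5, s6}): φ is true.
  s1 (successors {s1, s3, s5, s6}): φ is true.
  s2 (successors {s3, s5, s6}): φ is true.
  s3 (successors ∅): φ is false.
  s4 (successors {s0, s2}): φ is false.
  s5 (successors {s1, s2, s3, s4}): φ is false.
  s6 (successors {s1, s2, s5, s6}): φ is true.
For instance, at s5:
  At s5: ◇(p ∧ s) requires p ∧ s at some successor in {s1, s2, s3, s4}.
    At s1: p ∧ s is false.
    At s2: p ∧ s is false.
    At s3: p ∧ s is false.
    At s4: p ∧ s is false.
  So ◇(p ∧ s) is false at s5.
Satisfying worlds: {s0, s1, s2, s6}

4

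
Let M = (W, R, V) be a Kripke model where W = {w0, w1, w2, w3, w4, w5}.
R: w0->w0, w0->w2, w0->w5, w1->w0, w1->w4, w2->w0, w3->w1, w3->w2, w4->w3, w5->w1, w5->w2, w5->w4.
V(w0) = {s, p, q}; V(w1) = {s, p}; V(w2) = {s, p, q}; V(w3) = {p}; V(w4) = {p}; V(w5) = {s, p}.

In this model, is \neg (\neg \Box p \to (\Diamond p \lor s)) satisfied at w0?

No

At w0: \neg \Box p \to (\Diamond p \lor s) is true, so \neg (\neg \Box p \to (\Diamond p \lor s)) is false.
  At w0: \neg \Box p is false, \Diamond p \lor s is true, so \neg \Box p \to (\Diamond p \lor s) is true.
    At w0: \Box p is true, so \neg \Box p is false.
      At w0: \Box p requires p at every successor {w0, w2, w5}.
        At w0: p is true.
        At w2: p is true.
        At w5: p is true.
      So \Box p is true at w0.
    At w0: \Diamond p is true, s is true, so \Diamond p \lor s is true.
      At w0: \Diamond p requires p at some successor in {w0, w2, w5}.
        p holds at w0, so \Diamond p is true at w0.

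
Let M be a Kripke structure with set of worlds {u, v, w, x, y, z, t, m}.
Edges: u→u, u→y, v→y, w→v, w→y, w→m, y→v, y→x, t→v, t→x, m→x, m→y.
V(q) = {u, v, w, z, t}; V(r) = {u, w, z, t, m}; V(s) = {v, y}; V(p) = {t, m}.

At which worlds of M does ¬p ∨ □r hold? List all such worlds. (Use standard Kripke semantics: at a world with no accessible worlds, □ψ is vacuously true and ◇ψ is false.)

Let φ = ¬p ∨ □r. Evaluate φ at each world:
  u (successors {u, y}): φ is true.
  v (successors {y}): φ is true.
  w (successors {v, y, m}): φ is true.
  x (successors ∅): φ is true.
  y (successors {v, x}): φ is true.
  z (successors ∅): φ is true.
  t (successors {v, x}): φ is false.
  m (successors {x, y}): φ is false.
For instance, at t:
  At t: ¬p is false, □r is false, so ¬p ∨ □r is false.
    At t: □r requires r at every successor {v, x}.
      r fails at v, so □r is false at t.
Satisfying worlds: {u, v, w, x, y, z}

u, v, w, x, y, z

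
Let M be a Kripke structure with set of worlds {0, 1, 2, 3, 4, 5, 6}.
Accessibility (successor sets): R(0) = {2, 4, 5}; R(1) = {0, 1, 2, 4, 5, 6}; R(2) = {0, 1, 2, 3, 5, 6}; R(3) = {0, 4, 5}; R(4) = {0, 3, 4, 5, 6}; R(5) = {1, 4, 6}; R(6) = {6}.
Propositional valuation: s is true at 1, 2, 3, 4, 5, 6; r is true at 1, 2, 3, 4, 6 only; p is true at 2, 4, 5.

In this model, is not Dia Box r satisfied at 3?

At 3: Dia Box r is true, so not Dia Box r is false.
  At 3: Dia Box r requires Box r at some successor in {0, 4, 5}.
    Box r holds at 5, so Dia Box r is true at 3.
      At 5: Box r requires r at every successor {1, 4, 6}.
        At 1: r is true.
        At 4: r is true.
        At 6: r is true.
      So Box r is true at 5.

No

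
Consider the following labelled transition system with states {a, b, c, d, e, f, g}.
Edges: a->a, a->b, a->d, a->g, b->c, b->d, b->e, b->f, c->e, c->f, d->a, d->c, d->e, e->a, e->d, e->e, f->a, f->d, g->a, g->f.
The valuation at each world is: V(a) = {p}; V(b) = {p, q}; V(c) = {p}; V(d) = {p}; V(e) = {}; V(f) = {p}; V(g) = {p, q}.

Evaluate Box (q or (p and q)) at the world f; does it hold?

No

At f: Box (q or (p and q)) requires q or (p and q) at every successor {a, d}.
  q or (p and q) fails at a, so Box (q or (p and q)) is false at f.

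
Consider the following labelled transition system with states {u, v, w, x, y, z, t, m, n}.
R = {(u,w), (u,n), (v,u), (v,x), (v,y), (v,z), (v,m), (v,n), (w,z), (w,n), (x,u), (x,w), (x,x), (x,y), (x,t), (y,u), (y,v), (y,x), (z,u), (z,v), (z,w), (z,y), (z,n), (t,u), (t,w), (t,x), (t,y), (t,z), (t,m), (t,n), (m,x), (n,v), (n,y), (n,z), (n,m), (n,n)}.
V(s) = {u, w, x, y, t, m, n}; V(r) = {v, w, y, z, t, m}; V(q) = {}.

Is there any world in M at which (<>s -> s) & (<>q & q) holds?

Let φ = (<>s -> s) & (<>q & q). Evaluate φ at each world:
  u (successors {w, n}): φ is false.
  v (successors {u, x, y, z, m, n}): φ is false.
  w (successors {z, n}): φ is false.
  x (successors {u, w, x, y, t}): φ is false.
  y (successors {u, v, x}): φ is false.
  z (successors {u, v, w, y, n}): φ is false.
  t (successors {u, w, x, y, z, m, n}): φ is false.
  m (successors {x}): φ is false.
  n (successors {v, y, z, m, n}): φ is false.
For instance, at w:
  At w: <>s -> s is true, <>q & q is false, so (<>s -> s) & (<>q & q) is false.
    At w: <>s is true, s is true, so <>s -> s is true.
      At w: <>s requires s at some successor in {z, n}.
        s holds at n, so <>s is true at w.
    At w: <>q is false, q is false, so <>q & q is false.
      At w: <>q requires q at some successor in {z, n}.
        At z: q is false.
        At n: q is false.
      So <>q is false at w.

No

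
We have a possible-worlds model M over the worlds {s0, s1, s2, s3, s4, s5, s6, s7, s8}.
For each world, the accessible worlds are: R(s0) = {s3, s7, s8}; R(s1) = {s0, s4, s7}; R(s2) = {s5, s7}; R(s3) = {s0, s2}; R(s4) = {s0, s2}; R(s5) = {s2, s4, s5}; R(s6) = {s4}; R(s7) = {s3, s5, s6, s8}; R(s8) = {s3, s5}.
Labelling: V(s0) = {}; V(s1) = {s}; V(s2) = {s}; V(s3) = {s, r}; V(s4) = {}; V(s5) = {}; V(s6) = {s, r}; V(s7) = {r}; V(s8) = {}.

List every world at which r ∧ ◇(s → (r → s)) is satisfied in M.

Let φ = r ∧ ◇(s → (r → s)). Evaluate φ at each world:
  s0 (successors {s3, s7, s8}): φ is false.
  s1 (successors {s0, s4, s7}): φ is false.
  s2 (successors {s5, s7}): φ is false.
  s3 (successors {s0, s2}): φ is true.
  s4 (successors {s0, s2}): φ is false.
  s5 (successors {s2, s4, s5}): φ is false.
  s6 (successors {s4}): φ is true.
  s7 (successors {s3, s5, s6, s8}): φ is true.
  s8 (successors {s3, s5}): φ is false.
For instance, at s2:
  At s2: r is false, ◇(s → (r → s)) is true, so r ∧ ◇(s → (r → s)) is false.
    At s2: ◇(s → (r → s)) requires s → (r → s) at some successor in {s5, s7}.
      s → (r → s) holds at s5, so ◇(s → (r → s)) is true at s2.
Satisfying worlds: {s3, s6, s7}

s3, s6, s7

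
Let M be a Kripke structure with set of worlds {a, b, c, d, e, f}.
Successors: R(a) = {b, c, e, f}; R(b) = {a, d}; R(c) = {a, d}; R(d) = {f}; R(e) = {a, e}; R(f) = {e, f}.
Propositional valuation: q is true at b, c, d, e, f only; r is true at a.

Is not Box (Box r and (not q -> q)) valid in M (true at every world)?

Let φ = not Box (Box r and (not q -> q)). Evaluate φ at each world:
  a (successors {b, c, e, f}): φ is true.
  b (successors {a, d}): φ is true.
  c (successors {a, d}): φ is true.
  d (successors {f}): φ is true.
  e (successors {a, e}): φ is true.
  f (successors {e, f}): φ is true.
For instance, at a:
  At a: Box (Box r and (not q -> q)) is false, so not Box (Box r and (not q -> q)) is true.
    At a: Box (Box r and (not q -> q)) requires Box r and (not q -> q) at every successor {b, c, e, f}.
      Box r and (not q -> q) fails at b, so Box (Box r and (not q -> q)) is false at a.

Yes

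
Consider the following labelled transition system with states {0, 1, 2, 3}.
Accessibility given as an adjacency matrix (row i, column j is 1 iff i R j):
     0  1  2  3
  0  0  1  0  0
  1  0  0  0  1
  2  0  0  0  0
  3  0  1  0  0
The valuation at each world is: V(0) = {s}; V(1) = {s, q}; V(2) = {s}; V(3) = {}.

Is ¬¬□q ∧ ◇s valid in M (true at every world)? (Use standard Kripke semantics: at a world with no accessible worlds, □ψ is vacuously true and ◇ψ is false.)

Let φ = ¬¬□q ∧ ◇s. Evaluate φ at each world:
  0 (successors {1}): φ is true.
  1 (successors {3}): φ is false.
  2 (successors ∅): φ is false.
  3 (successors {1}): φ is true.
Detail at 1 (counterexample):
  At 1: ¬¬□q is false, ◇s is false, so ¬¬□q ∧ ◇s is false.
    At 1: ¬□q is true, so ¬¬□q is false.
      At 1: □q is false, so ¬□q is true.
    At 1: ◇s requires s at some successor in {3}.
      At 3: s is false.
    So ◇s is false at 1.

No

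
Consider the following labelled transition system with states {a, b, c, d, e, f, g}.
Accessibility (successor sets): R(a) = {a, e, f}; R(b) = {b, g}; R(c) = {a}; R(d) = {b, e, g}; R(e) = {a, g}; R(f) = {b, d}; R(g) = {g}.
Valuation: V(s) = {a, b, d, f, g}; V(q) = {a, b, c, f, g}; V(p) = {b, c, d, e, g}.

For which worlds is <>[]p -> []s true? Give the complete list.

b, c, e, f, g

Recall that []ψ holds at a world iff ψ holds at every accessible world, and <>ψ holds iff ψ holds at some accessible world.
Let φ = <>[]p -> []s. Evaluate φ at each world:
  a (successors {a, e, f}): φ is false.
  b (successors {b, g}): φ is true.
  c (successors {a}): φ is true.
  d (successors {b, e, g}): φ is false.
  e (successors {a, g}): φ is true.
  f (successors {b, d}): φ is true.
  g (successors {g}): φ is true.
For instance, at g:
  At g: <>[]p is true, []s is true, so <>[]p -> []s is true.
    At g: <>[]p requires []p at some successor in {g}.
      []p holds at g, so <>[]p is true at g.
    At g: []s requires s at every successor {g}.
      At g: s is true.
    So []s is true at g.
Satisfying worlds: {b, c, e, f, g}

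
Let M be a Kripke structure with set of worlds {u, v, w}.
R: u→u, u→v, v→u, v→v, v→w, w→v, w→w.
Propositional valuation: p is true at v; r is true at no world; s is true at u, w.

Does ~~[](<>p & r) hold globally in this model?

No

Let φ = ~~[](<>p & r). Evaluate φ at each world:
  u (successors {u, v}): φ is false.
  v (successors {u, v, w}): φ is false.
  w (successors {v, w}): φ is false.
Detail at u (counterexample):
  At u: ~[](<>p & r) is true, so ~~[](<>p & r) is false.
    At u: [](<>p & r) is false, so ~[](<>p & r) is true.
      At u: [](<>p & r) requires <>p & r at every successor {u, v}.
        <>p & r fails at u, so [](<>p & r) is false at u.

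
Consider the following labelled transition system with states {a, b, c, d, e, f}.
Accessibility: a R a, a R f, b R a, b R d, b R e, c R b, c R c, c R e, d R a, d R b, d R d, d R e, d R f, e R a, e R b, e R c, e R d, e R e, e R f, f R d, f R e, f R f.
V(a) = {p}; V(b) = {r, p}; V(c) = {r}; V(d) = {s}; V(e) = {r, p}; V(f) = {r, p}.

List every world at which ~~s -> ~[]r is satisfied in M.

a, b, c, d, e, f

Let φ = ~~s -> ~[]r. Evaluate φ at each world:
  a (successors {a, f}): φ is true.
  b (successors {a, d, e}): φ is true.
  c (successors {b, c, e}): φ is true.
  d (successors {a, b, d, e, f}): φ is true.
  e (successors {a, b, c, d, e, f}): φ is true.
  f (successors {d, e, f}): φ is true.
For instance, at f:
  At f: ~~s is false, ~[]r is true, so ~~s -> ~[]r is true.
    At f: []r is false, so ~[]r is true.
      At f: []r requires r at every successor {d, e, f}.
        r fails at d, so []r is false at f.
Satisfying worlds: {a, b, c, d, e, f}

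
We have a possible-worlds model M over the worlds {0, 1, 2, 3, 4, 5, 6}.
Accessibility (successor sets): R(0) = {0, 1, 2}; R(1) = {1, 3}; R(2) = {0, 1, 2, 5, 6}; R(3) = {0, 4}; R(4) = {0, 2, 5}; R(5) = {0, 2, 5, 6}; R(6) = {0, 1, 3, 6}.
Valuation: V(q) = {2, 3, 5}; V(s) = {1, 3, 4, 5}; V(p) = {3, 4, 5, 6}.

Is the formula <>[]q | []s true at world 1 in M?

At 1: <>[]q is false, []s is true, so <>[]q | []s is true.
  At 1: <>[]q requires []q at some successor in {1, 3}.
    At 1: []q is false.
    At 3: []q is false.
  So <>[]q is false at 1.
  At 1: []s requires s at every successor {1, 3}.
    At 1: s is true.
    At 3: s is true.
  So []s is true at 1.

Yes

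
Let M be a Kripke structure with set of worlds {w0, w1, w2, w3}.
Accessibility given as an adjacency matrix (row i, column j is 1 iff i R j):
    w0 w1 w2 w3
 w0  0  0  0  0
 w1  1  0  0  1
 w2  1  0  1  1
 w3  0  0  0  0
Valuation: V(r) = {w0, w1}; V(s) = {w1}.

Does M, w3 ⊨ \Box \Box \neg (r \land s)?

Yes

At w3: no accessible worlds, so \Box \Box \neg (r \land s) holds vacuously.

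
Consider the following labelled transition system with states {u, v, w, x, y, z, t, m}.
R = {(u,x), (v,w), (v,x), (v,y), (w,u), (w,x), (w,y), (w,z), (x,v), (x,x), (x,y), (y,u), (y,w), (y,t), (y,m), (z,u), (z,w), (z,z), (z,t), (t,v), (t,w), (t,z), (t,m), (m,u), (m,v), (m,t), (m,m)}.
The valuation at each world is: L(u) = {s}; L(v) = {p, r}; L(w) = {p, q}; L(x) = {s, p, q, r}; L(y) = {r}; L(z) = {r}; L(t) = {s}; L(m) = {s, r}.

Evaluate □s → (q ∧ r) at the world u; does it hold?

Recall that □ψ holds at a world iff ψ holds at every accessible world, and ◇ψ holds iff ψ holds at some accessible world.
At u: □s is true, q ∧ r is false, so □s → (q ∧ r) is false.
  At u: □s requires s at every successor {x}.
    At x: s is true.
  So □s is true at u.

No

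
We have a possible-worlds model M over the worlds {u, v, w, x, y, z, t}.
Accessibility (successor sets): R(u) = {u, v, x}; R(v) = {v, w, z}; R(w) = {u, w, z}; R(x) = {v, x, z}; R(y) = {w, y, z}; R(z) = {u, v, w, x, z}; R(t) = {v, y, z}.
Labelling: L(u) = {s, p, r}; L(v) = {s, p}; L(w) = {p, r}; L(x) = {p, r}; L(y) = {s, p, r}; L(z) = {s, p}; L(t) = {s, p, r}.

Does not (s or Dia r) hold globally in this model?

No

Let φ = not (s or Dia r). Evaluate φ at each world:
  u (successors {u, v, x}): φ is false.
  v (successors {v, w, z}): φ is false.
  w (successors {u, w, z}): φ is false.
  x (successors {v, x, z}): φ is false.
  y (successors {w, y, z}): φ is false.
  z (successors {u, v, w, x, z}): φ is false.
  t (successors {v, y, z}): φ is false.
Detail at u (counterexample):
  At u: s or Dia r is true, so not (s or Dia r) is false.
    At u: s is true, Dia r is true, so s or Dia r is true.
      At u: Dia r requires r at some successor in {u, v, x}.
        r holds at u, so Dia r is true at u.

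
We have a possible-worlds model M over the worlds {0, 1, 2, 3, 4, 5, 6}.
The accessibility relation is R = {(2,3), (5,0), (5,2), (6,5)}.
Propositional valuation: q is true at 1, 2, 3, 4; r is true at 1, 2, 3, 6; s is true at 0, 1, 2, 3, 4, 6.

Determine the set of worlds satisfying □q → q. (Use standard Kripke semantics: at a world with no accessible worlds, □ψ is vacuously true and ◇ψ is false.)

Recall that □ψ holds at a world iff ψ holds at every accessible world, and ◇ψ holds iff ψ holds at some accessible world.
Let φ = □q → q. Evaluate φ at each world:
  0 (successors ∅): φ is false.
  1 (successors ∅): φ is true.
  2 (successors {3}): φ is true.
  3 (successors ∅): φ is true.
  4 (successors ∅): φ is true.
  5 (successors {0, 2}): φ is true.
  6 (successors {5}): φ is true.
For instance, at 2:
  At 2: □q is true, q is true, so □q → q is true.
    At 2: □q requires q at every successor {3}.
      At 3: q is true.
    So □q is true at 2.
Satisfying worlds: {1, 2, 3, 4, 5, 6}

1, 2, 3, 4, 5, 6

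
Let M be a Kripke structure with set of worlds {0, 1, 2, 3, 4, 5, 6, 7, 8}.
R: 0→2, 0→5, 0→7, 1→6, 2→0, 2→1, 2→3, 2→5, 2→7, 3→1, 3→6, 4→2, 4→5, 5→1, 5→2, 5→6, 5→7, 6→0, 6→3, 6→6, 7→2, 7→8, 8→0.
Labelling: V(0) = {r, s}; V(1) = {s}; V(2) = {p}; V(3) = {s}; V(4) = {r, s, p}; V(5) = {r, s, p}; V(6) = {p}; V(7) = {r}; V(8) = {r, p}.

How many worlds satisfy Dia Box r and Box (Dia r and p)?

Let φ = Dia Box r and Box (Dia r and p). Evaluate φ at each world:
  0 (successors {2, 5, 7}): φ is false.
  1 (successors {6}): φ is false.
  2 (successors {0, 1, 3, 5, 7}): φ is false.
  3 (successors {1, 6}): φ is false.
  4 (successors {2, 5}): φ is false.
  5 (successors {1, 2, 6, 7}): φ is false.
  6 (successors {0, 3, 6}): φ is false.
  7 (successors {2, 8}): φ is true.
  8 (successors {0}): φ is false.
For instance, at 1:
  At 1: Dia Box r is false, Box (Dia r and p) is true, so Dia Box r and Box (Dia r and p) is false.
    At 1: Dia Box r requires Box r at some successor in {6}.
      At 6: Box r is false.
    So Dia Box r is false at 1.
    At 1: Box (Dia r and p) requires Dia r and p at every successor {6}.
      At 6: Dia r and p is true.
    So Box (Dia r and p) is true at 1.
Satisfying worlds: {7}

1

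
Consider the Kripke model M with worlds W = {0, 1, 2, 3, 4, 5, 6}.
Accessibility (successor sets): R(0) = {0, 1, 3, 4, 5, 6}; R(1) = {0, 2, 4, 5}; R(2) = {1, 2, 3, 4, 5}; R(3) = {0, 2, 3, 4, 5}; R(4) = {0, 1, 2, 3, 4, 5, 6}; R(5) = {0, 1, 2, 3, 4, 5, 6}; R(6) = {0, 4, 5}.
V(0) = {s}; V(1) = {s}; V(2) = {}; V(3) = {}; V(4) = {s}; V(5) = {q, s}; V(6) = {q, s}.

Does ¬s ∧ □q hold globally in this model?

No

Let φ = ¬s ∧ □q. Evaluate φ at each world:
  0 (successors {0, 1, 3, 4, 5, 6}): φ is false.
  1 (successors {0, 2, 4, 5}): φ is false.
  2 (successors {1, 2, 3, 4, 5}): φ is false.
  3 (successors {0, 2, 3, 4, 5}): φ is false.
  4 (successors {0, 1, 2, 3, 4, 5, 6}): φ is false.
  5 (successors {0, 1, 2, 3, 4, 5, 6}): φ is false.
  6 (successors {0, 4, 5}): φ is false.
Detail at 0 (counterexample):
  At 0: ¬s is false, □q is false, so ¬s ∧ □q is false.
    At 0: □q requires q at every successor {0, 1, 3, 4, 5, 6}.
      q fails at 0, so □q is false at 0.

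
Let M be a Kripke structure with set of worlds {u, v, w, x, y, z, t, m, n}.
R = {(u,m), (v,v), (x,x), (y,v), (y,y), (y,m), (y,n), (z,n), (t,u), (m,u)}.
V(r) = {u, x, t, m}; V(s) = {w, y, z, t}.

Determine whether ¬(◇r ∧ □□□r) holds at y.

Yes

At y: ◇r ∧ □□□r is false, so ¬(◇r ∧ □□□r) is true.
  At y: ◇r is true, □□□r is false, so ◇r ∧ □□□r is false.
    At y: ◇r requires r at some successor in {v, y, m, n}.
      r holds at m, so ◇r is true at y.
    At y: □□□r requires □□r at every successor {v, y, m, n}.
      □□r fails at v, so □□□r is false at y.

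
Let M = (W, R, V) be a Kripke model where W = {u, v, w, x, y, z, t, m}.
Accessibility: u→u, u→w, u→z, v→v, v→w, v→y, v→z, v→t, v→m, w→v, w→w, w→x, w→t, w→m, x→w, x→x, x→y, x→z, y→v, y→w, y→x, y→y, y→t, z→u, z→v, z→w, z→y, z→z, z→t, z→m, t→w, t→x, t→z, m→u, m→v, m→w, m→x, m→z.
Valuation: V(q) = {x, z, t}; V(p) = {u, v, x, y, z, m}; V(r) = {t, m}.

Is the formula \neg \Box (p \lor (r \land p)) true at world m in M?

At m: \Box (p \lor (r \land p)) is false, so \neg \Box (p \lor (r \land p)) is true.
  At m: \Box (p \lor (r \land p)) requires p \lor (r \land p) at every successor {u, v, w, x, z}.
    p \lor (r \land p) fails at w, so \Box (p \lor (r \land p)) is false at m.

Yes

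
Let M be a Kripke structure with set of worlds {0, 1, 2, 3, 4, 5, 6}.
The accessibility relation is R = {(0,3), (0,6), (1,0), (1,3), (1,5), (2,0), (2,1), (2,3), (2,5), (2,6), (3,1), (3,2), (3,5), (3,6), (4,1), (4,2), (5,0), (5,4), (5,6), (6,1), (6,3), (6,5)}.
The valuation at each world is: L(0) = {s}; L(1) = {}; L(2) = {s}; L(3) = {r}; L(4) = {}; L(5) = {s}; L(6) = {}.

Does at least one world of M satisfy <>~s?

Yes

Recall that <>ψ holds at a world iff ψ holds at some accessible world.
Let φ = <>~s. Evaluate φ at each world:
  0 (successors {3, 6}): φ is true.
  1 (successors {0, 3, 5}): φ is true.
  2 (successors {0, 1, 3, 5, 6}): φ is true.
  3 (successors {1, 2, 5, 6}): φ is true.
  4 (successors {1, 2}): φ is true.
  5 (successors {0, 4, 6}): φ is true.
  6 (successors {1, 3, 5}): φ is true.
Detail at 0 (witness):
  At 0: <>~s requires ~s at some successor in {3, 6}.
    ~s holds at 3, so <>~s is true at 0.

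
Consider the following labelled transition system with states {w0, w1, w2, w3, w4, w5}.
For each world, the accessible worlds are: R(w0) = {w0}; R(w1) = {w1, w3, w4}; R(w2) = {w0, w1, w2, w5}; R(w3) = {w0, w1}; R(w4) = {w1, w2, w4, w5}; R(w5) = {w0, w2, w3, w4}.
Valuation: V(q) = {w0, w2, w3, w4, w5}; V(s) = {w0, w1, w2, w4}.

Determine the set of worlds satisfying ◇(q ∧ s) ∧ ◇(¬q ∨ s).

Let φ = ◇(q ∧ s) ∧ ◇(¬q ∨ s). Evaluate φ at each world:
  w0 (successors {w0}): φ is true.
  w1 (successors {w1, w3, w4}): φ is true.
  w2 (successors {w0, w1, w2, w5}): φ is true.
  w3 (successors {w0, w1}): φ is true.
  w4 (successors {w1, w2, w4, w5}): φ is true.
  w5 (successors {w0, w2, w3, w4}): φ is true.
For instance, at w1:
  At w1: ◇(q ∧ s) is true, ◇(¬q ∨ s) is true, so ◇(q ∧ s) ∧ ◇(¬q ∨ s) is true.
    At w1: ◇(q ∧ s) requires q ∧ s at some successor in {w1, w3, w4}.
      q ∧ s holds at w4, so ◇(q ∧ s) is true at w1.
    At w1: ◇(¬q ∨ s) requires ¬q ∨ s at some successor in {w1, w3, w4}.
      ¬q ∨ s holds at w1, so ◇(¬q ∨ s) is true at w1.
Satisfying worlds: {w0, w1, w2, w3, w4, w5}

w0, w1, w2, w3, w4, w5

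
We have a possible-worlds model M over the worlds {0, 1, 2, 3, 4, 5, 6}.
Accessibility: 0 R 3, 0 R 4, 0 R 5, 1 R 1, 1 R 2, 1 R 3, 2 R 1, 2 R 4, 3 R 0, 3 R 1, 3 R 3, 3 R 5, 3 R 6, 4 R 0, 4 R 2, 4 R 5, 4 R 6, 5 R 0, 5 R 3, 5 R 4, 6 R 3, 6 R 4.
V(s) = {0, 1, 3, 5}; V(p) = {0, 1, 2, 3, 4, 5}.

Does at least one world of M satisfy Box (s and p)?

No

Recall that Box ψ holds at a world iff ψ holds at every accessible world, and Dia ψ holds iff ψ holds at some accessible world.
Let φ = Box (s and p). Evaluate φ at each world:
  0 (successors {3, 4, 5}): φ is false.
  1 (successors {1, 2, 3}): φ is false.
  2 (successors {1, 4}): φ is false.
  3 (successors {0, 1, 3, 5, 6}): φ is false.
  4 (successors {0, 2, 5, 6}): φ is false.
  5 (successors {0, 3, 4}): φ is false.
  6 (successors {3, 4}): φ is false.
For instance, at 5:
  At 5: Box (s and p) requires s and p at every successor {0, 3, 4}.
    s and p fails at 4, so Box (s and p) is false at 5.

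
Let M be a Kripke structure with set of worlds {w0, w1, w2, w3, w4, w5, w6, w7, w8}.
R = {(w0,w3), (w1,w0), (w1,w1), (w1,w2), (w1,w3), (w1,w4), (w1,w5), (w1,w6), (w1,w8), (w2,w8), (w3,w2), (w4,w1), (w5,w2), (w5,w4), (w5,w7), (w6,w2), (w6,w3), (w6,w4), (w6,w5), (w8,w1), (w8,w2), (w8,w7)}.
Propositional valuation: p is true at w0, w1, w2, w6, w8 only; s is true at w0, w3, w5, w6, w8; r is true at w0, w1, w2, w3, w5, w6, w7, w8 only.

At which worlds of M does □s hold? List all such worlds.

w0, w2, w7

Let φ = □s. Evaluate φ at each world:
  w0 (successors {w3}): φ is true.
  w1 (successors {w0, w1, w2, w3, w4, w5, w6, w8}): φ is false.
  w2 (successors {w8}): φ is true.
  w3 (successors {w2}): φ is false.
  w4 (successors {w1}): φ is false.
  w5 (successors {w2, w4, w7}): φ is false.
  w6 (successors {w2, w3, w4, w5}): φ is false.
  w7 (successors ∅): φ is true.
  w8 (successors {w1, w2, w7}): φ is false.
For instance, at w6:
  At w6: □s requires s at every successor {w2, w3, w4, w5}.
    s fails at w2, so □s is false at w6.
Satisfying worlds: {w0, w2, w7}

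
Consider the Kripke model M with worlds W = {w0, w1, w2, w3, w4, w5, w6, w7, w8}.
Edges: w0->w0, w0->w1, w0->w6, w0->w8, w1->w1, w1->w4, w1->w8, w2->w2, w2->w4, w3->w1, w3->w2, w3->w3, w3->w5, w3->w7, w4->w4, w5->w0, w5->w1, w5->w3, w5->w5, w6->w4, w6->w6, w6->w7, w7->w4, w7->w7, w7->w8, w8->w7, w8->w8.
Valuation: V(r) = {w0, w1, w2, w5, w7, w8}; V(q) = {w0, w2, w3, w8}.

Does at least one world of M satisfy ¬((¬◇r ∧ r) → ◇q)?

No

Recall that ◇ψ holds at a world iff ψ holds at some accessible world.
Let φ = ¬((¬◇r ∧ r) → ◇q). Evaluate φ at each world:
  w0 (successors {w0, w1, w6, w8}): φ is false.
  w1 (successors {w1, w4, w8}): φ is false.
  w2 (successors {w2, w4}): φ is false.
  w3 (successors {w1, w2, w3, w5, w7}): φ is false.
  w4 (successors {w4}): φ is false.
  w5 (successors {w0, w1, w3, w5}): φ is false.
  w6 (successors {w4, w6, w7}): φ is false.
  w7 (successors {w4, w7, w8}): φ is false.
  w8 (successors {w7, w8}): φ is false.
For instance, at w1:
  At w1: (¬◇r ∧ r) → ◇q is true, so ¬((¬◇r ∧ r) → ◇q) is false.
    At w1: ¬◇r ∧ r is false, ◇q is true, so (¬◇r ∧ r) → ◇q is true.
      At w1: ¬◇r is false, r is true, so ¬◇r ∧ r is false.
      At w1: ◇q requires q at some successor in {w1, w4, w8}.
        q holds at w8, so ◇q is true at w1.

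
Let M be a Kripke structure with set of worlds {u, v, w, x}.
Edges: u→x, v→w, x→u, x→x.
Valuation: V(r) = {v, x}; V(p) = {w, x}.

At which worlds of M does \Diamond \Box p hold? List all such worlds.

Recall that \Box ψ holds at a world iff ψ holds at every accessible world, and \Diamond ψ holds iff ψ holds at some accessible world.
Let φ = \Diamond \Box p. Evaluate φ at each world:
  u (successors {x}): φ is false.
  v (successors {w}): φ is true.
  w (successors ∅): φ is false.
  x (successors {u, x}): φ is true.
For instance, at u:
  At u: \Diamond \Box p requires \Box p at some successor in {x}.
    At x: \Box p is false.
  So \Diamond \Box p is false at u.
Satisfying worlds: {v, x}

v, x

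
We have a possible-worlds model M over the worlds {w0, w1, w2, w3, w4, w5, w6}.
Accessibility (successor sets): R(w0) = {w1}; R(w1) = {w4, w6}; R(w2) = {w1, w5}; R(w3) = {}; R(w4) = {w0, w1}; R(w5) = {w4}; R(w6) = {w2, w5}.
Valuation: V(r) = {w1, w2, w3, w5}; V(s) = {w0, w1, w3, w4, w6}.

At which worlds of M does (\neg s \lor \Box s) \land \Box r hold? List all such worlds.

Let φ = (\neg s \lor \Box s) \land \Box r. Evaluate φ at each world:
  w0 (successors {w1}): φ is true.
  w1 (successors {w4, w6}): φ is false.
  w2 (successors {w1, w5}): φ is true.
  w3 (successors ∅): φ is true.
  w4 (successors {w0, w1}): φ is false.
  w5 (successors {w4}): φ is false.
  w6 (successors {w2, w5}): φ is false.
For instance, at w6:
  At w6: \neg s \lor \Box s is false, \Box r is true, so (\neg s \lor \Box s) \land \Box r is false.
    At w6: \neg s is false, \Box s is false, so \neg s \lor \Box s is false.
      At w6: \Box s requires s at every successor {w2, w5}.
        s fails at w2, so \Box s is false at w6.
    At w6: \Box r requires r at every successor {w2, w5}.
      At w2: r is true.
      At w5: r is true.
    So \Box r is true at w6.
Satisfying worlds: {w0, w2, w3}

w0, w2, w3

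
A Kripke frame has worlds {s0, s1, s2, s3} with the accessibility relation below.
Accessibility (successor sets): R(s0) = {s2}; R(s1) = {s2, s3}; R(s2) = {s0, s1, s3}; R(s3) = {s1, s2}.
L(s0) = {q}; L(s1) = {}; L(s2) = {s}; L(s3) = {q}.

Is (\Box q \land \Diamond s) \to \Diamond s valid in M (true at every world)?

Let φ = (\Box q \land \Diamond s) \to \Diamond s. Evaluate φ at each world:
  s0 (successors {s2}): φ is true.
  s1 (successors {s2, s3}): φ is true.
  s2 (successors {s0, s1, s3}): φ is true.
  s3 (successors {s1, s2}): φ is true.
For instance, at s3:
  At s3: \Box q \land \Diamond s is false, \Diamond s is true, so (\Box q \land \Diamond s) \to \Diamond s is true.
    At s3: \Box q is false, \Diamond s is true, so \Box q \land \Diamond s is false.
      At s3: \Box q requires q at every successor {s1, s2}.
        q fails at s1, so \Box q is false at s3.
      At s3: \Diamond s requires s at some successor in {s1, s2}.
        s holds at s2, so \Diamond s is true at s3.
    At s3: \Diamond s requires s at some successor in {s1, s2}.
      s holds at s2, so \Diamond s is true at s3.

Yes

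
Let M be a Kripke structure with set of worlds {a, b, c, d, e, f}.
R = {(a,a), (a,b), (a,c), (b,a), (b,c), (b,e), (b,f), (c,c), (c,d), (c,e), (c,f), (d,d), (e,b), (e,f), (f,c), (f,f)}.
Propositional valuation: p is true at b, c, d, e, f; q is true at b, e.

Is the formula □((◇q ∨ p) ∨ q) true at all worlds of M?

Yes

Let φ = □((◇q ∨ p) ∨ q). Evaluate φ at each world:
  a (successors {a, b, c}): φ is true.
  b (successors {a, c, e, f}): φ is true.
  c (successors {c, d, e, f}): φ is true.
  d (successors {d}): φ is true.
  e (successors {b, f}): φ is true.
  f (successors {c, f}): φ is true.
For instance, at b:
  At b: □((◇q ∨ p) ∨ q) requires (◇q ∨ p) ∨ q at every successor {a, c, e, f}.
    At a: (◇q ∨ p) ∨ q is true.
    At c: (◇q ∨ p) ∨ q is true.
    At e: (◇q ∨ p) ∨ q is true.
    At f: (◇q ∨ p) ∨ q is true.
  So □((◇q ∨ p) ∨ q) is true at b.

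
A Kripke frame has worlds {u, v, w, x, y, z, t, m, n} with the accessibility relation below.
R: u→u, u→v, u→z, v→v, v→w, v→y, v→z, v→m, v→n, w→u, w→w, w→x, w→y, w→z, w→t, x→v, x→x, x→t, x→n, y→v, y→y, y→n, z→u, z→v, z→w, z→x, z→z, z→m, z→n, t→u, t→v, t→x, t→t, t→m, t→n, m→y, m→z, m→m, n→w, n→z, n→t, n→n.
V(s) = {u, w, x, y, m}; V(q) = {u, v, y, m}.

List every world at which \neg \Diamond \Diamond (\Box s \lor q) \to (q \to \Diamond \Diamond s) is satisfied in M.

Let φ = \neg \Diamond \Diamond (\Box s \lor q) \to (q \to \Diamond \Diamond s). Evaluate φ at each world:
  u (successors {u, v, z}): φ is true.
  v (successors {v, w, y, z, m, n}): φ is true.
  w (successors {u, w, x, y, z, t}): φ is true.
  x (successors {v, x, t, n}): φ is true.
  y (successors {v, y, n}): φ is true.
  z (successors {u, v, w, x, z, m, n}): φ is true.
  t (successors {u, v, x, t, m, n}): φ is true.
  m (successors {y, z, m}): φ is true.
  n (successors {w, z, t, n}): φ is true.
For instance, at m:
  At m: \neg \Diamond \Diamond (\Box s \lor q) is false, q \to \Diamond \Diamond s is true, so \neg \Diamond \Diamond (\Box s \lor q) \to (q \to \Diamond \Diamond s) is true.
    At m: \Diamond \Diamond (\Box s \lor q) is true, so \neg \Diamond \Diamond (\Box s \lor q) is false.
      At m: \Diamond \Diamond (\Box s \lor q) requires \Diamond (\Box s \lor q) at some successor in {y, z, m}.
        \Diamond (\Box s \lor q) holds at y, so \Diamond \Diamond (\Box s \lor q) is true at m.
    At m: q is true, \Diamond \Diamond s is true, so q \to \Diamond \Diamond s is true.
      At m: \Diamond \Diamond s requires \Diamond s at some successor in {y, z, m}.
        \Diamond s holds at y, so \Diamond \Diamond s is true at m.
Satisfying worlds: {u, v, w, x, y, z, t, m, n}

u, v, w, x, y, z, t, m, n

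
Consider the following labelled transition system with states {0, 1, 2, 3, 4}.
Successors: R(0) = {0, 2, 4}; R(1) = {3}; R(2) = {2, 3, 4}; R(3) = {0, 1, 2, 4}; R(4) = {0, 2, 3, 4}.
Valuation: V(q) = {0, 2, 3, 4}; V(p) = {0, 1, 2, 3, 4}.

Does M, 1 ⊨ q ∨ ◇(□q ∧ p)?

At 1: q is false, ◇(□q ∧ p) is false, so q ∨ ◇(□q ∧ p) is false.
  At 1: ◇(□q ∧ p) requires □q ∧ p at some successor in {3}.
    At 3: □q ∧ p is false.
  So ◇(□q ∧ p) is false at 1.

No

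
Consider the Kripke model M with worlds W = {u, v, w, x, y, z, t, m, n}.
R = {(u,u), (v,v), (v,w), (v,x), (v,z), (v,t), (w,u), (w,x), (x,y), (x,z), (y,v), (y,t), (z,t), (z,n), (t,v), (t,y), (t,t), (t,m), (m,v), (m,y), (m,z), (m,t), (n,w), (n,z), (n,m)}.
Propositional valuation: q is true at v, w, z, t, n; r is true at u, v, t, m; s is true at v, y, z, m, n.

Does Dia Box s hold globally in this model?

No

Let φ = Dia Box s. Evaluate φ at each world:
  u (successors {u}): φ is false.
  v (successors {v, w, x, z, t}): φ is true.
  w (successors {u, x}): φ is true.
  x (successors {y, z}): φ is false.
  y (successors {v, t}): φ is false.
  z (successors {t, n}): φ is false.
  t (successors {v, y, t, m}): φ is false.
  m (successors {v, y, z, t}): φ is false.
  n (successors {w, z, m}): φ is false.
Detail at u (counterexample):
  At u: Dia Box s requires Box s at some successor in {u}.
    At u: Box s is false.
  So Dia Box s is false at u.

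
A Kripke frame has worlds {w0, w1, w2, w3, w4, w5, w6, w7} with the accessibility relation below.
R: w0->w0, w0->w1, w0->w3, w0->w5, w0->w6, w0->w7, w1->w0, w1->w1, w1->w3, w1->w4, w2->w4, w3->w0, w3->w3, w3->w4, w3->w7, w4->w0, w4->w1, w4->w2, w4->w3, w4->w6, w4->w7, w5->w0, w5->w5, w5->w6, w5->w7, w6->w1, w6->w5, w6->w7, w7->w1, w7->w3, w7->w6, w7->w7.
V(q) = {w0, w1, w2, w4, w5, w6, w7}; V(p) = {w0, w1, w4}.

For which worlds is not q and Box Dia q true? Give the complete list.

w3

Recall that Box ψ holds at a world iff ψ holds at every accessible world, and Dia ψ holds iff ψ holds at some accessible world.
Let φ = not q and Box Dia q. Evaluate φ at each world:
  w0 (successors {w0, w1, w3, w5, w6, w7}): φ is false.
  w1 (successors {w0, w1, w3, w4}): φ is false.
  w2 (successors {w4}): φ is false.
  w3 (successors {w0, w3, w4, w7}): φ is true.
  w4 (successors {w0, w1, w2, w3, w6, w7}): φ is false.
  w5 (successors {w0, w5, w6, w7}): φ is false.
  w6 (successors {w1, w5, w7}): φ is false.
  w7 (successors {w1, w3, w6, w7}): φ is false.
For instance, at w4:
  At w4: not q is false, Box Dia q is true, so not q and Box Dia q is false.
    At w4: Box Dia q requires Dia q at every successor {w0, w1, w2, w3, w6, w7}.
      At w0: Dia q is true.
      At w1: Dia q is true.
      At w2: Dia q is true.
      At w3: Dia q is true.
      At w6: Dia q is true.
      At w7: Dia q is true.
    So Box Dia q is true at w4.
Satisfying worlds: {w3}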